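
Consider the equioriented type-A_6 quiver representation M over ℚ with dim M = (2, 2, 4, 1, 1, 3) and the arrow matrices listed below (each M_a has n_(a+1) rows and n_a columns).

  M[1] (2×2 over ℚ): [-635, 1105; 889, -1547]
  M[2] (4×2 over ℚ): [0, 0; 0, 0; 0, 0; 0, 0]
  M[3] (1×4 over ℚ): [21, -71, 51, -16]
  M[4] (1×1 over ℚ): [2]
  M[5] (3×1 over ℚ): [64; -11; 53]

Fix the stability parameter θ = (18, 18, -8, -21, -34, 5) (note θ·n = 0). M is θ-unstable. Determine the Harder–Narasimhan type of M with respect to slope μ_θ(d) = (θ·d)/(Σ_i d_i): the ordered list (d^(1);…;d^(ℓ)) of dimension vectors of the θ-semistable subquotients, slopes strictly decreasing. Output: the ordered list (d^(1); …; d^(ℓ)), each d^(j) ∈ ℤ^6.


Barcode: M ≅ I[1,1], I[1,2], I[2,2], I[3,3]^3, I[3,6], I[6,6]^2. HN layers by μ_θ (4 steps, strictly decreasing):
  μ^(1)=18; μ^(2)=5; μ^(3)=-8; μ^(4)=-21

((2, 2, 0, 0, 0, 0); (0, 0, 0, 0, 0, 3); (0, 0, 3, 0, 0, 0); (0, 0, 1, 1, 1, 0))


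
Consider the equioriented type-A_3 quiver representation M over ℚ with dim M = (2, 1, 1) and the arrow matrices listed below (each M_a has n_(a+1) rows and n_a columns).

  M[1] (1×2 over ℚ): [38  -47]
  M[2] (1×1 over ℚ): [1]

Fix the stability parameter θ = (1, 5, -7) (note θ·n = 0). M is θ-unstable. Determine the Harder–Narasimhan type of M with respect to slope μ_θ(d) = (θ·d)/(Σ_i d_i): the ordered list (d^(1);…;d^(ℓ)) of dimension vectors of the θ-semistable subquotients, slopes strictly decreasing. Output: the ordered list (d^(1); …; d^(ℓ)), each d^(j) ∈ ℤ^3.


Barcode: M ≅ I[1,1], I[1,3]. HN layers by μ_θ (2 steps, strictly decreasing):
  μ^(1)=1; μ^(2)=-1/3

((1, 0, 0); (1, 1, 1))


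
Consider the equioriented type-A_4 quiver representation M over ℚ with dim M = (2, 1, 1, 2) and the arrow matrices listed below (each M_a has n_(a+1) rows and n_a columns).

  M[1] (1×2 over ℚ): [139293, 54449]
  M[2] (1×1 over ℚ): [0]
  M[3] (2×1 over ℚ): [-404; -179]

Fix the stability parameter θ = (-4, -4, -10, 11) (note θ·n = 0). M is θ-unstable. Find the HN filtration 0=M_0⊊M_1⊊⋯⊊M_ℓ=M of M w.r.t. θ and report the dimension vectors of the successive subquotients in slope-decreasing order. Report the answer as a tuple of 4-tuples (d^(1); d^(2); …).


Via rank(M_{q-1}∘⋯∘M_p): M ≅ I[1,1], I[1,2], I[3,4], I[4,4].
μ_θ-semistable layers: μ^(1)=11; μ^(2)=-4; μ^(3)=-10

((0, 0, 0, 2); (2, 1, 0, 0); (0, 0, 1, 0))


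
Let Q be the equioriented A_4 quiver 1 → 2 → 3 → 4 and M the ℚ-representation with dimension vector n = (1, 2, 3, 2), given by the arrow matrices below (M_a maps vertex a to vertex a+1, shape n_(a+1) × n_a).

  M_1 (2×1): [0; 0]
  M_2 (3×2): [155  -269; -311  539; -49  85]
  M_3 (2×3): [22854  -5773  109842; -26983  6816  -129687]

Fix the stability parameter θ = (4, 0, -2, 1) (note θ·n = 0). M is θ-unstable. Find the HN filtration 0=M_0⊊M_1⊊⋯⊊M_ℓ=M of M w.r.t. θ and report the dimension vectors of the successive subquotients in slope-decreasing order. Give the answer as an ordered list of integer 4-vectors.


Barcode: M ≅ I[1,1], I[2,4]^2, I[3,3]. HN layers by μ_θ (4 steps, strictly decreasing):
  μ^(1)=4; μ^(2)=1; μ^(3)=-1; μ^(4)=-2

((1, 0, 0, 0); (0, 0, 0, 2); (0, 2, 2, 0); (0, 0, 1, 0))


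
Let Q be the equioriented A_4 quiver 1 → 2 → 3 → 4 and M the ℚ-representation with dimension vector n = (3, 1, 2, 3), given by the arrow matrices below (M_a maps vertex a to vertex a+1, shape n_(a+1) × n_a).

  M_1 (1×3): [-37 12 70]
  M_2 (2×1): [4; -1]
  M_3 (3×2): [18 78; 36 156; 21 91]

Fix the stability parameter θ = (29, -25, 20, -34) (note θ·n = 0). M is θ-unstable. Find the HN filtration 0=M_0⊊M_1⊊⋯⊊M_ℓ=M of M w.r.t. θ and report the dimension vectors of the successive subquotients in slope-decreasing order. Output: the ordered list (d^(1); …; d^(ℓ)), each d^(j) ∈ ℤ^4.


Barcode: M ≅ I[1,1]^2, I[1,4], I[3,3], I[4,4]^2. HN layers by μ_θ (4 steps, strictly decreasing):
  μ^(1)=29; μ^(2)=20; μ^(3)=-5/2; μ^(4)=-34

((2, 0, 0, 0); (0, 0, 1, 0); (1, 1, 1, 1); (0, 0, 0, 2))


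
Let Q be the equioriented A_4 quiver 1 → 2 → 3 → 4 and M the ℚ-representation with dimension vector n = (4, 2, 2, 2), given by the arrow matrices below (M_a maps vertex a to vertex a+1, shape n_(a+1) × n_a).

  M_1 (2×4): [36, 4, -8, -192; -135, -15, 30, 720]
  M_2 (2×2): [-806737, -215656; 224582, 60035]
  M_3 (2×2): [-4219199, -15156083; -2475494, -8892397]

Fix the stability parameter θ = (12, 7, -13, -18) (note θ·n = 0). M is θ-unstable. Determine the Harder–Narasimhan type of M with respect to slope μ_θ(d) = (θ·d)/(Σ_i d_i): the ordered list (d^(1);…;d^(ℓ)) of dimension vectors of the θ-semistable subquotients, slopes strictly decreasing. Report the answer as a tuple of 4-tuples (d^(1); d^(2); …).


Barcode: M ≅ I[1,1]^3, I[1,4], I[2,4]. HN layers by μ_θ (3 steps, strictly decreasing):
  μ^(1)=12; μ^(2)=-3; μ^(3)=-8

((3, 0, 0, 0); (1, 1, 1, 1); (0, 1, 1, 1))


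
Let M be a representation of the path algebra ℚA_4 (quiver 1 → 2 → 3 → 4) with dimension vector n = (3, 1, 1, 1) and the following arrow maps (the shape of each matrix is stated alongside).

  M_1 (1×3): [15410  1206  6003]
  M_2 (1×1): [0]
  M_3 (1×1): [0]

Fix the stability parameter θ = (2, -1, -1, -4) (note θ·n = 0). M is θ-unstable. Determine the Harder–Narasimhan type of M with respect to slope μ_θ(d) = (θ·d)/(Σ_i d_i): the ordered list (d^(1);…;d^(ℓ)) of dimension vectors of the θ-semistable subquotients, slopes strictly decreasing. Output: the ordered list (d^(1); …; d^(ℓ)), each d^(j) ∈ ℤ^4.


Interval decomposition of M: I[1,1]^2, I[1,2], I[3,3], I[4,4].
HN type (ℓ=4): μ^(1)=2; μ^(2)=1/2; μ^(3)=-1; μ^(4)=-4

((2, 0, 0, 0); (1, 1, 0, 0); (0, 0, 1, 0); (0, 0, 0, 1))


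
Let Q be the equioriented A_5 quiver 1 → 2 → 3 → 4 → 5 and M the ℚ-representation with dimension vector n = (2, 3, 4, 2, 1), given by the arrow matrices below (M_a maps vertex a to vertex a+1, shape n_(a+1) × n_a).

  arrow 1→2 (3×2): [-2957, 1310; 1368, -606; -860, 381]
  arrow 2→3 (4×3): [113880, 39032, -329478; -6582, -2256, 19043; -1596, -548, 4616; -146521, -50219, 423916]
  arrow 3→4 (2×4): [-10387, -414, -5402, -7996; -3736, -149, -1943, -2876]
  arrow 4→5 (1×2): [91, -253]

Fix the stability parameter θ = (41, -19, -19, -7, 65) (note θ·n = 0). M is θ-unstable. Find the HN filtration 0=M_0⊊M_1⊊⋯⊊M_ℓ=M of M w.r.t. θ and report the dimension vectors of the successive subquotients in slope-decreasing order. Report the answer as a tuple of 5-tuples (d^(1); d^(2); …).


Via rank(M_{q-1}∘⋯∘M_p): M ≅ I[1,3], I[1,5], I[2,4], I[3,3].
μ_θ-semistable layers: μ^(1)=65; μ^(2)=1; μ^(3)=-1; μ^(4)=-7; μ^(5)=-19

((0, 0, 0, 0, 1); (1, 1, 1, 0, 0); (1, 1, 1, 1, 0); (0, 0, 0, 1, 0); (0, 1, 2, 0, 0))


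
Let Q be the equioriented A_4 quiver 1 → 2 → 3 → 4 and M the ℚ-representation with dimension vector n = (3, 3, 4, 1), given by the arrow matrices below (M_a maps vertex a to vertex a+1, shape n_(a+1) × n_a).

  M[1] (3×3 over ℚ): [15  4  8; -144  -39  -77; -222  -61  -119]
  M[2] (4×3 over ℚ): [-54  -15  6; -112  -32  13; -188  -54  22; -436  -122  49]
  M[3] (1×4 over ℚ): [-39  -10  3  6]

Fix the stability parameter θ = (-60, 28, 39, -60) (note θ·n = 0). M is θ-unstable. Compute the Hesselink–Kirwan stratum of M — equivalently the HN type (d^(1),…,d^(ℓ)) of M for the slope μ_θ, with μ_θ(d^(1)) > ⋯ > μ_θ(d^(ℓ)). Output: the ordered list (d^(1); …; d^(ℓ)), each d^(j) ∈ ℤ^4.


Barcode: M ≅ I[1,1], I[1,2], I[1,4], I[2,3], I[3,3]^2. HN layers by μ_θ (4 steps, strictly decreasing):
  μ^(1)=39; μ^(2)=28; μ^(3)=7/3; μ^(4)=-60

((0, 0, 3, 0); (0, 2, 0, 0); (0, 1, 1, 1); (3, 0, 0, 0))


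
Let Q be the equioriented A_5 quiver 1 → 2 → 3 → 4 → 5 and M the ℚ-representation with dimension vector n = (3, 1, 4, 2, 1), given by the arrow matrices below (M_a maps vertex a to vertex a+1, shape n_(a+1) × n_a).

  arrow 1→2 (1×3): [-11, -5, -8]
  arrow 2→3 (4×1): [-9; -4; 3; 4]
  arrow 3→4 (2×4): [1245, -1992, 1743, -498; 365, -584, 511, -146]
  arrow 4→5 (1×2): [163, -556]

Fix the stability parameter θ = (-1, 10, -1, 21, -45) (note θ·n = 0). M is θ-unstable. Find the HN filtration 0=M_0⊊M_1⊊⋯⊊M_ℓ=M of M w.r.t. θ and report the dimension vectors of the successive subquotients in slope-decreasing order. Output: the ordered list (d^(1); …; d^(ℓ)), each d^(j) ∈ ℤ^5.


Via rank(M_{q-1}∘⋯∘M_p): M ≅ I[1,1]^2, I[1,3], I[3,3]^2, I[3,5], I[4,4].
μ_θ-semistable layers: μ^(1)=21; μ^(2)=9/2; μ^(3)=-1; μ^(4)=-25/3

((0, 0, 0, 1, 0); (0, 1, 1, 0, 0); (3, 0, 2, 0, 0); (0, 0, 1, 1, 1))


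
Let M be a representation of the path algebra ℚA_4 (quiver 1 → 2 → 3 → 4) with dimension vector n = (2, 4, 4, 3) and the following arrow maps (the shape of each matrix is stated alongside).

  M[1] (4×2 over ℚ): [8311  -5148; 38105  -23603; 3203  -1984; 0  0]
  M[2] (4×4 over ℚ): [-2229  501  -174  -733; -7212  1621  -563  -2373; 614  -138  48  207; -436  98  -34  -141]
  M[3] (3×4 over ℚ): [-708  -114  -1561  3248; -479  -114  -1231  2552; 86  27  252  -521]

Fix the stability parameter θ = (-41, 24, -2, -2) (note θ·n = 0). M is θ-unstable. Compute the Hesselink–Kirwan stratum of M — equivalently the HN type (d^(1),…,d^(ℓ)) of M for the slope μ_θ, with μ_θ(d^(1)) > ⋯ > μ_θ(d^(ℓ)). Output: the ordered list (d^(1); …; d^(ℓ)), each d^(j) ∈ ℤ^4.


Via rank(M_{q-1}∘⋯∘M_p): M ≅ I[1,2], I[1,4], I[2,4]^2, I[3,3].
μ_θ-semistable layers: μ^(1)=24; μ^(2)=20/3; μ^(3)=-2; μ^(4)=-41

((0, 1, 0, 0); (0, 3, 3, 3); (0, 0, 1, 0); (2, 0, 0, 0))


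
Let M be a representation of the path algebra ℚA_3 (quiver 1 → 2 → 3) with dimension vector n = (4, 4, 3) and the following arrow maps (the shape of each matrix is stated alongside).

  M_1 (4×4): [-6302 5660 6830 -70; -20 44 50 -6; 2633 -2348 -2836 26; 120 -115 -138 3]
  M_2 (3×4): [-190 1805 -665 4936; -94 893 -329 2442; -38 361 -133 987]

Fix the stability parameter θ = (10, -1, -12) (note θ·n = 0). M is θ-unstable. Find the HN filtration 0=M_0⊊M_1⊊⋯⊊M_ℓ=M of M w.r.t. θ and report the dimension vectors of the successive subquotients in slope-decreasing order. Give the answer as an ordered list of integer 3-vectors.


Interval decomposition of M: I[1,2]^2, I[1,3]^2, I[3,3].
HN type (ℓ=3): μ^(1)=9/2; μ^(2)=-1; μ^(3)=-12

((2, 2, 0); (2, 2, 2); (0, 0, 1))


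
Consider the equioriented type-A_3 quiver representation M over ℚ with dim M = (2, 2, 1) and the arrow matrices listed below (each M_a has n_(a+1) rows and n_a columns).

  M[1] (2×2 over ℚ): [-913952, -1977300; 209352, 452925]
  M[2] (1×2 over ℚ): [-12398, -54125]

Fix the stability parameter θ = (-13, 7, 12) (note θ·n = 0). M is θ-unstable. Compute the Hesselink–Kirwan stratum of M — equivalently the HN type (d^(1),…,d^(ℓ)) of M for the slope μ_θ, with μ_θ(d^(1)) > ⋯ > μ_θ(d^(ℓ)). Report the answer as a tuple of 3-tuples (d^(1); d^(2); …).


Interval decomposition of M: I[1,1], I[1,3], I[2,2].
HN type (ℓ=3): μ^(1)=12; μ^(2)=7; μ^(3)=-13

((0, 0, 1); (0, 2, 0); (2, 0, 0))


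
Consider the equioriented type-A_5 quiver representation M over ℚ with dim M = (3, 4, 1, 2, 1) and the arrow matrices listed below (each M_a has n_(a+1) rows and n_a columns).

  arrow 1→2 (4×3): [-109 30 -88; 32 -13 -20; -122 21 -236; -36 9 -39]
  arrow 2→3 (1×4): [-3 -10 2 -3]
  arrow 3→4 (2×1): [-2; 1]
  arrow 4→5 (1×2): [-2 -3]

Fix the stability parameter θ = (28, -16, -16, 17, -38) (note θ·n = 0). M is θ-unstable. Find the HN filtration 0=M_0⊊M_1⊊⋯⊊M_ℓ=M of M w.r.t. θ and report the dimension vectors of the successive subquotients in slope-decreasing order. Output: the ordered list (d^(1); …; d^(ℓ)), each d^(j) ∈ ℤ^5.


Via rank(M_{q-1}∘⋯∘M_p): M ≅ I[1,2]^2, I[1,5], I[2,2], I[4,4].
μ_θ-semistable layers: μ^(1)=17; μ^(2)=6; μ^(3)=-5; μ^(4)=-16

((0, 0, 0, 1, 0); (2, 2, 0, 0, 0); (1, 1, 1, 1, 1); (0, 1, 0, 0, 0))


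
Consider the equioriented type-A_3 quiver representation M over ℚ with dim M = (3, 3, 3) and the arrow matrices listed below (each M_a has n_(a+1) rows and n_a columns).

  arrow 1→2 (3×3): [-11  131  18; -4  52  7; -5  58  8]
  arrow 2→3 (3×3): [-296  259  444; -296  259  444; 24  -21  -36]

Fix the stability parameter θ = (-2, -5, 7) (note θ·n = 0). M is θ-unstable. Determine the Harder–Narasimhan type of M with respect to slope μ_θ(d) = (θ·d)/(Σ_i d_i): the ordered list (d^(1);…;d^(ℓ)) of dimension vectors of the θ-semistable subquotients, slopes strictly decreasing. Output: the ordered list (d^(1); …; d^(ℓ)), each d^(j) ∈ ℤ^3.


Interval decomposition of M: I[1,2]^2, I[1,3], I[3,3]^2.
HN type (ℓ=2): μ^(1)=7; μ^(2)=-7/2

((0, 0, 3); (3, 3, 0))


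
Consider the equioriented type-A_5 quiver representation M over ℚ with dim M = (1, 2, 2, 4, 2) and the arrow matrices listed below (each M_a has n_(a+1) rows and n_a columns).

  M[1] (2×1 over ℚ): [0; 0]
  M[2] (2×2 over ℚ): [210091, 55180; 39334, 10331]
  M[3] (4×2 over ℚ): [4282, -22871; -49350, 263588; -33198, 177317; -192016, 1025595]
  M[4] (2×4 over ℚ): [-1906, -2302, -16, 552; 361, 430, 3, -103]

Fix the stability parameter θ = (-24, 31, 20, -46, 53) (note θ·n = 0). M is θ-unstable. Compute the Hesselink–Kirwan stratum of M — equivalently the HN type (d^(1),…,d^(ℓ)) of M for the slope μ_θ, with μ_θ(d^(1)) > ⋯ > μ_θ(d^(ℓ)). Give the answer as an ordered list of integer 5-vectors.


Barcode: M ≅ I[1,1], I[2,5]^2, I[4,4]^2. HN layers by μ_θ (4 steps, strictly decreasing):
  μ^(1)=53; μ^(2)=5/3; μ^(3)=-24; μ^(4)=-46

((0, 0, 0, 0, 2); (0, 2, 2, 2, 0); (1, 0, 0, 0, 0); (0, 0, 0, 2, 0))


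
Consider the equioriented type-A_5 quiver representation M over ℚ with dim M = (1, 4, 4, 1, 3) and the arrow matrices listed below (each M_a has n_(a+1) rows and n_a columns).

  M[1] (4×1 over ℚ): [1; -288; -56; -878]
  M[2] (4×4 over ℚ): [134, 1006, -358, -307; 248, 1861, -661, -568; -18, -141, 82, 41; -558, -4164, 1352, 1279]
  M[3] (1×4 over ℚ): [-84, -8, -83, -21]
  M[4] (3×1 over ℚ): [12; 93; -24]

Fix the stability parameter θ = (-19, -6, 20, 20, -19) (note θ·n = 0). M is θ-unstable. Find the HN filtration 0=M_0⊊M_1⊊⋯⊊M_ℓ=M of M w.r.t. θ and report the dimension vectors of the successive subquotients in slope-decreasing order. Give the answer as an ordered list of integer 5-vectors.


Interval decomposition of M: I[1,2], I[2,3]^2, I[2,5], I[3,3], I[5,5]^2.
HN type (ℓ=4): μ^(1)=20; μ^(2)=7; μ^(3)=-6; μ^(4)=-19

((0, 0, 3, 0, 0); (0, 0, 1, 1, 1); (0, 4, 0, 0, 0); (1, 0, 0, 0, 2))


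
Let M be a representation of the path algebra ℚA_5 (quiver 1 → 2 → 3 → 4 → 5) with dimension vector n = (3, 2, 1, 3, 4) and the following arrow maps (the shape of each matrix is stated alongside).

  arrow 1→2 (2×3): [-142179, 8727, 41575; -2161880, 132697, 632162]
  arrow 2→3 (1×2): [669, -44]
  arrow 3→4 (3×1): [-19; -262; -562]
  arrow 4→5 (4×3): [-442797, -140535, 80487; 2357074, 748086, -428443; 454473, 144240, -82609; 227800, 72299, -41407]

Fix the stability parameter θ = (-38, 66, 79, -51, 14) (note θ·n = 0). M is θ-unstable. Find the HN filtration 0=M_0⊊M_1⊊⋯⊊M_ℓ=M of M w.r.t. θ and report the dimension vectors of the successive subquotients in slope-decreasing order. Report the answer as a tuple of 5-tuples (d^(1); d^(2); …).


Via rank(M_{q-1}∘⋯∘M_p): M ≅ I[1,1], I[1,2], I[1,5], I[4,5]^2, I[5,5].
μ_θ-semistable layers: μ^(1)=66; μ^(2)=27; μ^(3)=14; μ^(4)=-38; μ^(5)=-51

((0, 1, 0, 0, 0); (0, 1, 1, 1, 1); (0, 0, 0, 0, 3); (3, 0, 0, 0, 0); (0, 0, 0, 2, 0))


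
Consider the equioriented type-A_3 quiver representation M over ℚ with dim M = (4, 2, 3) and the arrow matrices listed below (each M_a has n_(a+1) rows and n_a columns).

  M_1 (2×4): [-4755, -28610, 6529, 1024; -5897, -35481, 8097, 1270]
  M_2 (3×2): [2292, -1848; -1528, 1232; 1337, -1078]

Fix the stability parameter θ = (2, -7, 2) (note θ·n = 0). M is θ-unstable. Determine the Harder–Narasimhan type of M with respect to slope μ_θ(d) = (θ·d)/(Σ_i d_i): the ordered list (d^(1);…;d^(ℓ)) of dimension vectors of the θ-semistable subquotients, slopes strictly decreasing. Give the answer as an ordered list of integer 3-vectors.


Via rank(M_{q-1}∘⋯∘M_p): M ≅ I[1,1]^2, I[1,2], I[1,3], I[3,3]^2.
μ_θ-semistable layers: μ^(1)=2; μ^(2)=-5/2

((2, 0, 3); (2, 2, 0))


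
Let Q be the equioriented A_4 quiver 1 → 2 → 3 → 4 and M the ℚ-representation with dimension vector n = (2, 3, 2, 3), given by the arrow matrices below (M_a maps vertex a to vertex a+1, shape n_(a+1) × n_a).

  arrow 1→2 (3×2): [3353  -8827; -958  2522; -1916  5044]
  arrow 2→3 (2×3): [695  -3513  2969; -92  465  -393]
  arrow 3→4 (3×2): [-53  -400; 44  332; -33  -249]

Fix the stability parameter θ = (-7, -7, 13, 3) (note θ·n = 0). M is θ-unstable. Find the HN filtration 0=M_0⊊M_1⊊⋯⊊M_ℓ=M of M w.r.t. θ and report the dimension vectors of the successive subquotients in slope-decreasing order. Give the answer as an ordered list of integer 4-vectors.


Via rank(M_{q-1}∘⋯∘M_p): M ≅ I[1,1], I[1,4], I[2,2], I[2,4], I[4,4].
μ_θ-semistable layers: μ^(1)=8; μ^(2)=3; μ^(3)=-7

((0, 0, 2, 2); (0, 0, 0, 1); (2, 3, 0, 0))


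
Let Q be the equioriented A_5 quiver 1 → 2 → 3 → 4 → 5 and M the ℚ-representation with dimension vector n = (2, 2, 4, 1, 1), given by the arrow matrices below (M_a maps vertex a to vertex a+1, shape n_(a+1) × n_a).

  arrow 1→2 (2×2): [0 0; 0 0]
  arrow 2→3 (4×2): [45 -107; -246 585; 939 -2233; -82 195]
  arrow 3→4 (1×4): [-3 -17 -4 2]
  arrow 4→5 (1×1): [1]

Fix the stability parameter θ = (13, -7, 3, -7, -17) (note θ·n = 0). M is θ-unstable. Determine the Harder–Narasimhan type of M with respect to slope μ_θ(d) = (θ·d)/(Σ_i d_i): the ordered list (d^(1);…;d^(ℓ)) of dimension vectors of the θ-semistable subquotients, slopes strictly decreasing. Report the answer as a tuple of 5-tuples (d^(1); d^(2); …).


Barcode: M ≅ I[1,1]^2, I[2,3], I[2,5], I[3,3]^2. HN layers by μ_θ (3 steps, strictly decreasing):
  μ^(1)=13; μ^(2)=3; μ^(3)=-7

((2, 0, 0, 0, 0); (0, 0, 3, 0, 0); (0, 2, 1, 1, 1))


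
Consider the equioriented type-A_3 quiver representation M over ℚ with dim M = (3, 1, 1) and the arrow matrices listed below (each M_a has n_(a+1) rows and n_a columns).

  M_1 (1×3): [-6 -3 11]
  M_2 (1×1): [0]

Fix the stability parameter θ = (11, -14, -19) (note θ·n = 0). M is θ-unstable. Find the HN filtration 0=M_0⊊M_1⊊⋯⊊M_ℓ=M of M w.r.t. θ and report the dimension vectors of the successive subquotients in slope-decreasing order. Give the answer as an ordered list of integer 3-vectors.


Interval decomposition of M: I[1,1]^2, I[1,2], I[3,3].
HN type (ℓ=3): μ^(1)=11; μ^(2)=-3/2; μ^(3)=-19

((2, 0, 0); (1, 1, 0); (0, 0, 1))


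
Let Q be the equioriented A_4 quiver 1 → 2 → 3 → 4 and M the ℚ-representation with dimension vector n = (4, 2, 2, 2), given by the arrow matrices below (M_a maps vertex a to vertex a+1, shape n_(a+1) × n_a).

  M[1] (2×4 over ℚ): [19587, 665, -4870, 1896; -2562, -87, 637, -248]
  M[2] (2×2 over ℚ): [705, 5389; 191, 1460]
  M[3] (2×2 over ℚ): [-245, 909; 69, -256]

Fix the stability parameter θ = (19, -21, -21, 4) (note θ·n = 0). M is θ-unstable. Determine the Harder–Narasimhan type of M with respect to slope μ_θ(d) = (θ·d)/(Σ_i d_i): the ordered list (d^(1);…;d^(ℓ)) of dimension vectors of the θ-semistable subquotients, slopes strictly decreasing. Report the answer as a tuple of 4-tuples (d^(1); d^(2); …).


Interval decomposition of M: I[1,1]^2, I[1,4]^2.
HN type (ℓ=3): μ^(1)=19; μ^(2)=4; μ^(3)=-23/3

((2, 0, 0, 0); (0, 0, 0, 2); (2, 2, 2, 0))


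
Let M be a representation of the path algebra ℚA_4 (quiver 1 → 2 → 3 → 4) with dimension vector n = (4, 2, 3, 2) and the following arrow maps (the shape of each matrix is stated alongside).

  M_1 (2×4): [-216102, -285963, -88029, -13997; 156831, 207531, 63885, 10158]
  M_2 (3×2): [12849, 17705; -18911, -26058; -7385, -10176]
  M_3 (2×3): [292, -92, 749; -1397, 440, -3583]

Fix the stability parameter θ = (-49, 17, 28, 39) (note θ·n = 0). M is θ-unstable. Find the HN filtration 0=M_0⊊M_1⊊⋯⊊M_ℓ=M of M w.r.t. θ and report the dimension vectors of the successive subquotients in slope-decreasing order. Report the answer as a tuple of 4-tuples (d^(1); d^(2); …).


Interval decomposition of M: I[1,1]^2, I[1,4]^2, I[3,3].
HN type (ℓ=4): μ^(1)=39; μ^(2)=28; μ^(3)=17; μ^(4)=-49

((0, 0, 0, 2); (0, 0, 3, 0); (0, 2, 0, 0); (4, 0, 0, 0))


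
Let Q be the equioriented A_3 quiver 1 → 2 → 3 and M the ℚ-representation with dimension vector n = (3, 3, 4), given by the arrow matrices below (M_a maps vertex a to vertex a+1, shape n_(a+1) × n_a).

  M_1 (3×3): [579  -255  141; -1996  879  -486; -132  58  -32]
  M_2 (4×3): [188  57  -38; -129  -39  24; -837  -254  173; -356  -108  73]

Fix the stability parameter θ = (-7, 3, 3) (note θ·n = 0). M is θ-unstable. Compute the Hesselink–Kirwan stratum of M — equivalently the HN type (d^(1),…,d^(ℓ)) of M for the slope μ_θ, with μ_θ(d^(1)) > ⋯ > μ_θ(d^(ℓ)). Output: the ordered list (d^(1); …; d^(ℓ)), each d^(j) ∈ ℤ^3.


Barcode: M ≅ I[1,1], I[1,3]^2, I[2,3], I[3,3]. HN layers by μ_θ (2 steps, strictly decreasing):
  μ^(1)=3; μ^(2)=-7

((0, 3, 4); (3, 0, 0))


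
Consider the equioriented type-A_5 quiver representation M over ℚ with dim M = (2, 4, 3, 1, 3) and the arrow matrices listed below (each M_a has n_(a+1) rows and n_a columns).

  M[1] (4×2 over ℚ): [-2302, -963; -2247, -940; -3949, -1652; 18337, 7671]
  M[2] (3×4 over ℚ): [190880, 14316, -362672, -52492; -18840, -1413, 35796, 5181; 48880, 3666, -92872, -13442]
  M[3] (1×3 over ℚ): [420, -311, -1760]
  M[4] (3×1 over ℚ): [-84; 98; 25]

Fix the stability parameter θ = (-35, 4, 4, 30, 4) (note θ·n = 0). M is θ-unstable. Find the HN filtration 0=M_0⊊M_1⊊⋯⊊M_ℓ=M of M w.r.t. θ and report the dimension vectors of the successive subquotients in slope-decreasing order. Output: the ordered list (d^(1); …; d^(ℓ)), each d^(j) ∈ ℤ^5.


Interval decomposition of M: I[1,2], I[1,5], I[2,2]^2, I[3,3]^2, I[5,5]^2.
HN type (ℓ=3): μ^(1)=17; μ^(2)=4; μ^(3)=-35

((0, 0, 0, 1, 1); (0, 4, 3, 0, 2); (2, 0, 0, 0, 0))


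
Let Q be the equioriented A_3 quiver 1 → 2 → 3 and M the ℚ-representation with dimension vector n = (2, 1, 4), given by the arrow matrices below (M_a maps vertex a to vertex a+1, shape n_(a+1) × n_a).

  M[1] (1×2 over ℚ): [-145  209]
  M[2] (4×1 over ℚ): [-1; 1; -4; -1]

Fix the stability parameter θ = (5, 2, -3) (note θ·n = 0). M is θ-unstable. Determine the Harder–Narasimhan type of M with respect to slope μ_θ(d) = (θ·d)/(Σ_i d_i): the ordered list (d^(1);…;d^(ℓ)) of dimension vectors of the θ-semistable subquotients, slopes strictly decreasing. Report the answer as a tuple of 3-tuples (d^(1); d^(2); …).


Via rank(M_{q-1}∘⋯∘M_p): M ≅ I[1,1], I[1,3], I[3,3]^3.
μ_θ-semistable layers: μ^(1)=5; μ^(2)=4/3; μ^(3)=-3

((1, 0, 0); (1, 1, 1); (0, 0, 3))


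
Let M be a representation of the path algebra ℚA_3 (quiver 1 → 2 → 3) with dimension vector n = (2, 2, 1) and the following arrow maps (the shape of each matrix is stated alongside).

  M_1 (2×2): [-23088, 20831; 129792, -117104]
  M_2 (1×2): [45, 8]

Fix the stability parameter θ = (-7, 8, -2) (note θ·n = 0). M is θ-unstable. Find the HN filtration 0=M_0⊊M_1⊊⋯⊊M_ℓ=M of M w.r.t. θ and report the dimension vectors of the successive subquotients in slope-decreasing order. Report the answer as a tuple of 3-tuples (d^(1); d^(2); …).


Barcode: M ≅ I[1,1], I[1,3], I[2,2]. HN layers by μ_θ (3 steps, strictly decreasing):
  μ^(1)=8; μ^(2)=3; μ^(3)=-7

((0, 1, 0); (0, 1, 1); (2, 0, 0))


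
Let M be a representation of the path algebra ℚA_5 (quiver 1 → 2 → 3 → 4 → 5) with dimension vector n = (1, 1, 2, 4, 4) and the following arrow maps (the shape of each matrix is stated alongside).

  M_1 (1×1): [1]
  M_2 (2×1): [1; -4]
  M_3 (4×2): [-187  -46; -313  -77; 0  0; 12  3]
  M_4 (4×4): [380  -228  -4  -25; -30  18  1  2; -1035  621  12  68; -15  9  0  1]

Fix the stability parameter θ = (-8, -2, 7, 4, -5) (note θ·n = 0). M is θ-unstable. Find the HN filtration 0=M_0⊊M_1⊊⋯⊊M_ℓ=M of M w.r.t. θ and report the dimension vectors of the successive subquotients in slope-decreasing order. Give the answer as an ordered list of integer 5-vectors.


Via rank(M_{q-1}∘⋯∘M_p): M ≅ I[1,4], I[3,5], I[4,5]^2, I[5,5].
μ_θ-semistable layers: μ^(1)=11/2; μ^(2)=2; μ^(3)=-1/2; μ^(4)=-2; μ^(5)=-5; μ^(6)=-8

((0, 0, 1, 1, 0); (0, 0, 1, 1, 1); (0, 0, 0, 2, 2); (0, 1, 0, 0, 0); (0, 0, 0, 0, 1); (1, 0, 0, 0, 0))


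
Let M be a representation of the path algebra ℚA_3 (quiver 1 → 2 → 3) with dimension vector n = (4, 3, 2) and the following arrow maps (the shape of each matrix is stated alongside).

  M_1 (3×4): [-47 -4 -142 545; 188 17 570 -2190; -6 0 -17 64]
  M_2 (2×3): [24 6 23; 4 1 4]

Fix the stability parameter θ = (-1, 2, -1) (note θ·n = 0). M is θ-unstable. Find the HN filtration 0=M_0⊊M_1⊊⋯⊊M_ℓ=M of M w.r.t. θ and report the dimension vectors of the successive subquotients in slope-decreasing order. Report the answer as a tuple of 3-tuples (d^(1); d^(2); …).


Barcode: M ≅ I[1,1], I[1,2], I[1,3]^2. HN layers by μ_θ (3 steps, strictly decreasing):
  μ^(1)=2; μ^(2)=1/2; μ^(3)=-1

((0, 1, 0); (0, 2, 2); (4, 0, 0))


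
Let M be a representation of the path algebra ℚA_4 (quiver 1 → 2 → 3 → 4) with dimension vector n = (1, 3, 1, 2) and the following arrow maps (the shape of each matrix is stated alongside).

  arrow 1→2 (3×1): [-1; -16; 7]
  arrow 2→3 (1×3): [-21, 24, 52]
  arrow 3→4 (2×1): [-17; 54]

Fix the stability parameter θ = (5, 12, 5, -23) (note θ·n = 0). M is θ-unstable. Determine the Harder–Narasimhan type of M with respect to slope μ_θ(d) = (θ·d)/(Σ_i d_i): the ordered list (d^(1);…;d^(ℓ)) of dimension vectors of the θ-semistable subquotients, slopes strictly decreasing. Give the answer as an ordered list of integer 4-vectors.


Barcode: M ≅ I[1,4], I[2,2]^2, I[4,4]. HN layers by μ_θ (3 steps, strictly decreasing):
  μ^(1)=12; μ^(2)=-1/4; μ^(3)=-23

((0, 2, 0, 0); (1, 1, 1, 1); (0, 0, 0, 1))


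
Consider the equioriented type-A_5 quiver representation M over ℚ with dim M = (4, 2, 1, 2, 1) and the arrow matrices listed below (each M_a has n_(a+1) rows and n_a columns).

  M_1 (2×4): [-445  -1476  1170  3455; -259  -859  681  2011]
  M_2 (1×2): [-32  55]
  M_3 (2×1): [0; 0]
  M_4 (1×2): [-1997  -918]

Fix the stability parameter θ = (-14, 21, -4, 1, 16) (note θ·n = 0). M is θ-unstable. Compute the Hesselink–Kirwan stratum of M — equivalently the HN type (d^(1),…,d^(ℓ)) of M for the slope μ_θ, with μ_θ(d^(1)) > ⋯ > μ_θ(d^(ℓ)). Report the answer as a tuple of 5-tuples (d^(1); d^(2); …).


Via rank(M_{q-1}∘⋯∘M_p): M ≅ I[1,1]^2, I[1,2], I[1,3], I[4,4], I[4,5].
μ_θ-semistable layers: μ^(1)=21; μ^(2)=16; μ^(3)=17/2; μ^(4)=1; μ^(5)=-14

((0, 1, 0, 0, 0); (0, 0, 0, 0, 1); (0, 1, 1, 0, 0); (0, 0, 0, 2, 0); (4, 0, 0, 0, 0))


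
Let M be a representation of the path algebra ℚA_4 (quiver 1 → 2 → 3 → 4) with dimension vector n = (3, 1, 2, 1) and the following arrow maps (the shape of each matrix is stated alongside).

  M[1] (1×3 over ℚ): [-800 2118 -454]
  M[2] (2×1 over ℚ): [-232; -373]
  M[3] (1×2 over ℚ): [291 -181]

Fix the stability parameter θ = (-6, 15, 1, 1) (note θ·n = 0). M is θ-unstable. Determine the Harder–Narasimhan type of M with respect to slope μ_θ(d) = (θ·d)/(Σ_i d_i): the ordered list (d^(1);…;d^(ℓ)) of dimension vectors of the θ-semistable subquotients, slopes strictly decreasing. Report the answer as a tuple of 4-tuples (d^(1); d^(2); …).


Via rank(M_{q-1}∘⋯∘M_p): M ≅ I[1,1]^2, I[1,4], I[3,3].
μ_θ-semistable layers: μ^(1)=17/3; μ^(2)=1; μ^(3)=-6

((0, 1, 1, 1); (0, 0, 1, 0); (3, 0, 0, 0))


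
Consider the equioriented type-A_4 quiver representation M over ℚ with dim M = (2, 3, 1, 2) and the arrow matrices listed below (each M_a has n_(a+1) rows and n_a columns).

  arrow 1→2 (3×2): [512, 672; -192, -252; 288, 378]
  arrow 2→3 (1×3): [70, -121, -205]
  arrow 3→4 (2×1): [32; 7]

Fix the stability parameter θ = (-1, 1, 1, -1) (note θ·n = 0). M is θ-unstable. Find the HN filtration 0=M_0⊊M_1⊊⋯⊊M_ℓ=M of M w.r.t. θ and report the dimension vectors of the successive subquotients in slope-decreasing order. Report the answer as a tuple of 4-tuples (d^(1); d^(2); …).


Via rank(M_{q-1}∘⋯∘M_p): M ≅ I[1,1], I[1,4], I[2,2]^2, I[4,4].
μ_θ-semistable layers: μ^(1)=1; μ^(2)=1/3; μ^(3)=-1

((0, 2, 0, 0); (0, 1, 1, 1); (2, 0, 0, 1))


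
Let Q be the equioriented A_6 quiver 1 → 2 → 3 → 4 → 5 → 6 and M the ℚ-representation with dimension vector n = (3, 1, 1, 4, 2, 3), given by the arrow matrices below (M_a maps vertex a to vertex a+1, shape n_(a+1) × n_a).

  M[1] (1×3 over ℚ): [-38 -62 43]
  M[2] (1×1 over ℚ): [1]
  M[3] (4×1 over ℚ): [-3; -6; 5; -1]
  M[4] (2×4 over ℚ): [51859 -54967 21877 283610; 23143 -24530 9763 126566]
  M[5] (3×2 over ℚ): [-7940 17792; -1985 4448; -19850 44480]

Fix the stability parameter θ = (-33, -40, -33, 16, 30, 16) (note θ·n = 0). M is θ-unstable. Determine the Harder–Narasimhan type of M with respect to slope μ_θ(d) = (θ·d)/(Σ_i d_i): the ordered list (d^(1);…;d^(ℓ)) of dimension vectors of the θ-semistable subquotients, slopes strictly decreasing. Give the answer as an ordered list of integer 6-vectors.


Interval decomposition of M: I[1,1]^2, I[1,4], I[4,4], I[4,5], I[4,6], I[6,6]^2.
HN type (ℓ=5): μ^(1)=30; μ^(2)=23; μ^(3)=16; μ^(4)=-33; μ^(5)=-73/2

((0, 0, 0, 0, 1, 0); (0, 0, 0, 0, 1, 1); (0, 0, 0, 4, 0, 2); (2, 0, 1, 0, 0, 0); (1, 1, 0, 0, 0, 0))


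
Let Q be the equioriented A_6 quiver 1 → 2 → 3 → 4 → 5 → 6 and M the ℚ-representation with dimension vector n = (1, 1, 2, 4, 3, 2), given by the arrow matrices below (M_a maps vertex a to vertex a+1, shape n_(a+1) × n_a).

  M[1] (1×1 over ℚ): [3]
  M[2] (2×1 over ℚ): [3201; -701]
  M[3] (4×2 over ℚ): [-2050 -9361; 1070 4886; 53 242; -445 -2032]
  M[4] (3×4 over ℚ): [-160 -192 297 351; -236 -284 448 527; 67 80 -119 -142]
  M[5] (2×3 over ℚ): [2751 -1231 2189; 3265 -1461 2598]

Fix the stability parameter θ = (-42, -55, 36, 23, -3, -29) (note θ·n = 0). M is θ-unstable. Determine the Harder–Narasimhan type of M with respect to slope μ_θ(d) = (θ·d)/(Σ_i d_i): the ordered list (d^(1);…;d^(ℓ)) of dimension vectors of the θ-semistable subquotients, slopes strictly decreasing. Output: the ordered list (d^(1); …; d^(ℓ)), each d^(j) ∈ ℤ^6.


Via rank(M_{q-1}∘⋯∘M_p): M ≅ I[1,6], I[3,6], I[4,4], I[4,5].
μ_θ-semistable layers: μ^(1)=23; μ^(2)=10; μ^(3)=27/4; μ^(4)=-97/2

((0, 0, 0, 1, 0, 0); (0, 0, 0, 1, 1, 0); (0, 0, 2, 2, 2, 2); (1, 1, 0, 0, 0, 0))


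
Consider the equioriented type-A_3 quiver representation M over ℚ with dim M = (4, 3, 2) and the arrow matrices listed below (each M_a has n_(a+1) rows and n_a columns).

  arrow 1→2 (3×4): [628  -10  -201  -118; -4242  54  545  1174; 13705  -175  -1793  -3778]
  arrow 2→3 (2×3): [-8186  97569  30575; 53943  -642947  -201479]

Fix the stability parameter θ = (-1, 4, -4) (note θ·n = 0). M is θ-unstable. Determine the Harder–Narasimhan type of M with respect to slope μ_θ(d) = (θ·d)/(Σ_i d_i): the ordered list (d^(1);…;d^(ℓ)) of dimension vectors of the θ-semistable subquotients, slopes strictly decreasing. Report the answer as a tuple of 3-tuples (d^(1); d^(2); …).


Via rank(M_{q-1}∘⋯∘M_p): M ≅ I[1,1], I[1,2], I[1,3]^2.
μ_θ-semistable layers: μ^(1)=4; μ^(2)=0; μ^(3)=-1

((0, 1, 0); (0, 2, 2); (4, 0, 0))


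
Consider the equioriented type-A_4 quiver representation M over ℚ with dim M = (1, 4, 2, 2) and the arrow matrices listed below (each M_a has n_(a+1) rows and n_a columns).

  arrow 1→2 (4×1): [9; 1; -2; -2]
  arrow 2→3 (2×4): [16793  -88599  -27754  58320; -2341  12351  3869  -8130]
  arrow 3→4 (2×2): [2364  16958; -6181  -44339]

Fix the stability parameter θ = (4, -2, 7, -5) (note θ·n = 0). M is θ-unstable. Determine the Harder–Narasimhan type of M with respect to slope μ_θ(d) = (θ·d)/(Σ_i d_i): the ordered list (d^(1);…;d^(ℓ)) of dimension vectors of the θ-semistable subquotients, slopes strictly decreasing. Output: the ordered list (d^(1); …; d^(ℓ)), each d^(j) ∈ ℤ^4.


Via rank(M_{q-1}∘⋯∘M_p): M ≅ I[1,4], I[2,2]^2, I[2,4].
μ_θ-semistable layers: μ^(1)=1; μ^(2)=-2

((1, 1, 2, 2); (0, 3, 0, 0))


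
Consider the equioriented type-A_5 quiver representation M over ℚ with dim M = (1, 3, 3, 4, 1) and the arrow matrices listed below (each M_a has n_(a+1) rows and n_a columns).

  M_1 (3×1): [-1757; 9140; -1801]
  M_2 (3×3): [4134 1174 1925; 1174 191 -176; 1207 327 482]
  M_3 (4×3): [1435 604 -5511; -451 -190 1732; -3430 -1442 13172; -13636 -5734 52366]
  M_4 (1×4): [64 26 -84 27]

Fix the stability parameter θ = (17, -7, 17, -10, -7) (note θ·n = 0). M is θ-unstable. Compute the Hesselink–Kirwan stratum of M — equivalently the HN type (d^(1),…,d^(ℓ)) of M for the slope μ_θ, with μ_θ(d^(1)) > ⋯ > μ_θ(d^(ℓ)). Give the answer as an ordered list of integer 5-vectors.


Via rank(M_{q-1}∘⋯∘M_p): M ≅ I[1,4], I[2,4], I[2,5], I[4,4].
μ_θ-semistable layers: μ^(1)=17/4; μ^(2)=7/2; μ^(3)=0; μ^(4)=-7; μ^(5)=-10

((1, 1, 1, 1, 0); (0, 0, 1, 1, 0); (0, 0, 1, 1, 1); (0, 2, 0, 0, 0); (0, 0, 0, 1, 0))


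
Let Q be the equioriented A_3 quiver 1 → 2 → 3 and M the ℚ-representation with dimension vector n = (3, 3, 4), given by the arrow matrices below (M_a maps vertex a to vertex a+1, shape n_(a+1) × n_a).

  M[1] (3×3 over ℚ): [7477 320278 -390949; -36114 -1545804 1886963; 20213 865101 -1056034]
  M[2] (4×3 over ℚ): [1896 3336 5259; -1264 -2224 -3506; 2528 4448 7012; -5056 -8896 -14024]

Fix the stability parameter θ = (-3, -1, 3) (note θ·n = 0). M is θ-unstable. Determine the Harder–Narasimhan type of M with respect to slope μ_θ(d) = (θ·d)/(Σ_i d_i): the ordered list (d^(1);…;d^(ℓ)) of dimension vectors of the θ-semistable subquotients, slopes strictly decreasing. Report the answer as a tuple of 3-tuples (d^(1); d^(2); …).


Via rank(M_{q-1}∘⋯∘M_p): M ≅ I[1,2]^2, I[1,3], I[3,3]^3.
μ_θ-semistable layers: μ^(1)=3; μ^(2)=-1; μ^(3)=-3

((0, 0, 4); (0, 3, 0); (3, 0, 0))


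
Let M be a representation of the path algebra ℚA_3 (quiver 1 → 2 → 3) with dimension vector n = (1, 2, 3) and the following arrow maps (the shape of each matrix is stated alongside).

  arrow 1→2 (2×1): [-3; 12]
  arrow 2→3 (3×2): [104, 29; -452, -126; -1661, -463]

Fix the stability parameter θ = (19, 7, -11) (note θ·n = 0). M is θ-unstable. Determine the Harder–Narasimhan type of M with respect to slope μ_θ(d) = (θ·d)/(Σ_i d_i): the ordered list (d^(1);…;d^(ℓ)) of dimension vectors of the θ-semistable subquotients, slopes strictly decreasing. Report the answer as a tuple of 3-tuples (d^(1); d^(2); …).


Interval decomposition of M: I[1,3], I[2,3], I[3,3].
HN type (ℓ=3): μ^(1)=5; μ^(2)=-2; μ^(3)=-11

((1, 1, 1); (0, 1, 1); (0, 0, 1))


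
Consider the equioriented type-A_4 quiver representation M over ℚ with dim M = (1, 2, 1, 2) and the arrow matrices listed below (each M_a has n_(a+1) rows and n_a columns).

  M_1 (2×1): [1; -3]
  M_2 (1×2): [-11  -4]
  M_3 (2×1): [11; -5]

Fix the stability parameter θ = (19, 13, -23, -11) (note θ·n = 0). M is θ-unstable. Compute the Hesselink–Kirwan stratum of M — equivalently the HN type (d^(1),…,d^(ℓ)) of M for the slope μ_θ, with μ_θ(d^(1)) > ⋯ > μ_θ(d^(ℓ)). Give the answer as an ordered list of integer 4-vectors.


Interval decomposition of M: I[1,4], I[2,2], I[4,4].
HN type (ℓ=3): μ^(1)=13; μ^(2)=-1/2; μ^(3)=-11

((0, 1, 0, 0); (1, 1, 1, 1); (0, 0, 0, 1))


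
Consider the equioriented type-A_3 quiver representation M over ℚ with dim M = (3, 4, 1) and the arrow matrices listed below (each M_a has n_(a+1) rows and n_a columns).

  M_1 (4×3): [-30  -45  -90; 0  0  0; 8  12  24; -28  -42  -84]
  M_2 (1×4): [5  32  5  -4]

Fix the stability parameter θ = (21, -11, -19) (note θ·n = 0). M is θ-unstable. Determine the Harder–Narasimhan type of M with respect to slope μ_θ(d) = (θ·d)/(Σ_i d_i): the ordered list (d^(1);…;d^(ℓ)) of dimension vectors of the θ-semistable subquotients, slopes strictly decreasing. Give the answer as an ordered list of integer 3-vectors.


Via rank(M_{q-1}∘⋯∘M_p): M ≅ I[1,1]^2, I[1,3], I[2,2]^3.
μ_θ-semistable layers: μ^(1)=21; μ^(2)=-3; μ^(3)=-11

((2, 0, 0); (1, 1, 1); (0, 3, 0))


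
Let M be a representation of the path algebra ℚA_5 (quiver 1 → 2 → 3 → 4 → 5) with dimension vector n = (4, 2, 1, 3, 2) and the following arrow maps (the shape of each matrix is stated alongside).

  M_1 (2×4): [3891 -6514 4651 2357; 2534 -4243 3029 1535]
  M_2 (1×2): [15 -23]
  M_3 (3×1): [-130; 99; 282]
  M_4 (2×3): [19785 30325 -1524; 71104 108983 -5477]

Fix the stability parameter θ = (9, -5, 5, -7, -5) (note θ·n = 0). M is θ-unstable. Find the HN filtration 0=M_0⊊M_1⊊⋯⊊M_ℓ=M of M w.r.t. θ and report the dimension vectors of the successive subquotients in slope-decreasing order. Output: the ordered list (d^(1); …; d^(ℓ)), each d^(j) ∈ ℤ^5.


Barcode: M ≅ I[1,1]^2, I[1,2], I[1,5], I[4,4], I[4,5]. HN layers by μ_θ (5 steps, strictly decreasing):
  μ^(1)=9; μ^(2)=2; μ^(3)=-3/5; μ^(4)=-5; μ^(5)=-7

((2, 0, 0, 0, 0); (1, 1, 0, 0, 0); (1, 1, 1, 1, 1); (0, 0, 0, 0, 1); (0, 0, 0, 2, 0))


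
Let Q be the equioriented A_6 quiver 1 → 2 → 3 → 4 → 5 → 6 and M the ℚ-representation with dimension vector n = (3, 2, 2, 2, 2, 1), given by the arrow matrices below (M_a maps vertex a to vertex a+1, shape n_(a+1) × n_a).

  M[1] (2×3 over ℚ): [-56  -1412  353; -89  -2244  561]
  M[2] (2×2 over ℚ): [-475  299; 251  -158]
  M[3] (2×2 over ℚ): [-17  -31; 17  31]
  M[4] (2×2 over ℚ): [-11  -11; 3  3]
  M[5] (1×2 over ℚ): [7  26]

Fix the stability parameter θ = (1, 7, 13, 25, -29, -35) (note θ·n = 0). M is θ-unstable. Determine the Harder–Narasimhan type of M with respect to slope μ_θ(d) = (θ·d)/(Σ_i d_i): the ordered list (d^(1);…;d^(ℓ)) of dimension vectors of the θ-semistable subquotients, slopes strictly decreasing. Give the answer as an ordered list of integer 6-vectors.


Via rank(M_{q-1}∘⋯∘M_p): M ≅ I[1,1], I[1,3], I[1,4], I[4,6], I[5,5].
μ_θ-semistable layers: μ^(1)=25; μ^(2)=13; μ^(3)=7; μ^(4)=1; μ^(5)=-13; μ^(6)=-29

((0, 0, 0, 1, 0, 0); (0, 0, 2, 0, 0, 0); (0, 2, 0, 0, 0, 0); (3, 0, 0, 0, 0, 0); (0, 0, 0, 1, 1, 1); (0, 0, 0, 0, 1, 0))


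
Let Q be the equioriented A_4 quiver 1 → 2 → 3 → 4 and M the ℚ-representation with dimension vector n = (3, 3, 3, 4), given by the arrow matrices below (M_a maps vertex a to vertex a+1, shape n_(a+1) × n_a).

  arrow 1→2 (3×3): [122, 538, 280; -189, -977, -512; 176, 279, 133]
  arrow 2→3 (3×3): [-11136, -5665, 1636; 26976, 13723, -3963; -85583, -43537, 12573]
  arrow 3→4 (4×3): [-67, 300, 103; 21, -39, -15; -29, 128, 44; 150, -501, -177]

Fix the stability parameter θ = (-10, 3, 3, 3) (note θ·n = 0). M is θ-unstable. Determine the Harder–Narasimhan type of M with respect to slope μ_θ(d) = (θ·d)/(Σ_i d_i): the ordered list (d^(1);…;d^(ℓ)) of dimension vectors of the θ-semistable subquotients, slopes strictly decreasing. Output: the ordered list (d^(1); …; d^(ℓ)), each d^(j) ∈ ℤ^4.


Interval decomposition of M: I[1,4]^3, I[4,4].
HN type (ℓ=2): μ^(1)=3; μ^(2)=-10

((0, 3, 3, 4); (3, 0, 0, 0))
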